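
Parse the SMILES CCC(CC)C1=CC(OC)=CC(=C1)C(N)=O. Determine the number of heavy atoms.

Every atom symbol written in the SMILES (organic subset) is one heavy atom; implicit H are not written.
Heavy atoms by element → C:13, N:1, O:2.
Total: 16.

16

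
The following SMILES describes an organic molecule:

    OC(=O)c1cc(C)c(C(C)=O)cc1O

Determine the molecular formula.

Walk through each heavy atom and fill implicit hydrogens from standard valence (C 4, N 3, O 2, S 2, halogen 1); for lowercase aromatic atoms, an aromatic c carries 1 H when it has two neighbours and 0 H with three, and aromatic n carries 0 H:
  atom 1: O, bond orders sum to 1 (valence 2) → 1 H
  atom 2: C, bond orders sum to 4 (valence 4) → 0 H
  atom 3: O, bond orders sum to 2 (valence 2) → 0 H
  atom 4: aromatic c, 3 neighbours → 0 H
  atom 5: aromatic c, 2 neighbours → 1 H
  atom 6: aromatic c, 3 neighbours → 0 H
  atom 7: C, bond orders sum to 1 (valence 4) → 3 H
  atom 8: aromatic c, 3 neighbours → 0 H
  atom 9: C, bond orders sum to 4 (valence 4) → 0 H
  atom 10: C, bond orders sum to 1 (valence 4) → 3 H
  atom 11: O, bond orders sum to 2 (valence 2) → 0 H
  atom 12: aromatic c, 2 neighbours → 1 H
  atom 13: aromatic c, 3 neighbours → 0 H
  atom 14: O, bond orders sum to 1 (valence 2) → 1 H
Totals → C:10, H:10, O:4.

C10H10O4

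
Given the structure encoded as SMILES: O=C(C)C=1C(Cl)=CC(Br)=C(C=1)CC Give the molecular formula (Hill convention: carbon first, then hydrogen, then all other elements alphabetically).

Walk through each heavy atom and fill implicit hydrogens from standard valence (C 4, N 3, O 2, S 2, halogen 1):
  atom 1: O, bond orders sum to 2 (valence 2) → 0 H
  atom 2: C, bond orders sum to 4 (valence 4) → 0 H
  atom 3: C, bond orders sum to 1 (valence 4) → 3 H
  atom 4: C, bond orders sum to 4 (valence 4) → 0 H
  atom 5: C, bond orders sum to 4 (valence 4) → 0 H
  atom 6: Cl (halogen, monovalent) → 0 H
  atom 7: C, bond orders sum to 3 (valence 4) → 1 H
  atom 8: C, bond orders sum to 4 (valence 4) → 0 H
  atom 9: Br (halogen, monovalent) → 0 H
  atom 10: C, bond orders sum to 4 (valence 4) → 0 H
  atom 11: C, bond orders sum to 3 (valence 4) → 1 H
  atom 12: C, bond orders sum to 2 (valence 4) → 2 H
  atom 13: C, bond orders sum to 1 (valence 4) → 3 H
Totals → C:10, H:10, Br:1, Cl:1, O:1.

C10H10BrClO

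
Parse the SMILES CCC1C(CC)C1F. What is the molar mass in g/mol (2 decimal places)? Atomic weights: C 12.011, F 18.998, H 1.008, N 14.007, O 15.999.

116.18 g/mol

First, the molecular formula is C7H13F (counting implicit H from valence).
  C: 7 × 12.011 = 84.077
  F: 1 × 18.998 = 18.998
  H: 13 × 1.008 = 13.104
Sum: 7×12.011 + 1×18.998 + 13×1.008 = 116.179 → 116.18 g/mol.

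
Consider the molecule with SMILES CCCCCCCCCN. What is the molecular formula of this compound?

C9H21N

Walk through each heavy atom and fill implicit hydrogens from standard valence (C 4, N 3, O 2, S 2, halogen 1):
  atom 1: C, bond orders sum to 1 (valence 4) → 3 H
  atom 2: C, bond orders sum to 2 (valence 4) → 2 H
  atom 3: C, bond orders sum to 2 (valence 4) → 2 H
  atom 4: C, bond orders sum to 2 (valence 4) → 2 H
  atom 5: C, bond orders sum to 2 (valence 4) → 2 H
  atom 6: C, bond orders sum to 2 (valence 4) → 2 H
  atom 7: C, bond orders sum to 2 (valence 4) → 2 H
  atom 8: C, bond orders sum to 2 (valence 4) → 2 H
  atom 9: C, bond orders sum to 2 (valence 4) → 2 H
  atom 10: N, bond orders sum to 1 (valence 3) → 2 H
Totals → C:9, H:21, N:1.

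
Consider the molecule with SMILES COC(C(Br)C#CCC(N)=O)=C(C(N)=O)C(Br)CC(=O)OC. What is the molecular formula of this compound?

C13H16Br2N2O5

Walk through each heavy atom and fill implicit hydrogens from standard valence (C 4, N 3, O 2, S 2, halogen 1):
  atom 1: C, bond orders sum to 1 (valence 4) → 3 H
  atom 2: O, bond orders sum to 2 (valence 2) → 0 H
  atom 3: C, bond orders sum to 4 (valence 4) → 0 H
  atom 4: C, bond orders sum to 3 (valence 4) → 1 H
  atom 5: Br (halogen, monovalent) → 0 H
  atom 6: C, bond orders sum to 4 (valence 4) → 0 H
  atom 7: C, bond orders sum to 4 (valence 4) → 0 H
  atom 8: C, bond orders sum to 2 (valence 4) → 2 H
  atom 9: C, bond orders sum to 4 (valence 4) → 0 H
  atom 10: N, bond orders sum to 1 (valence 3) → 2 H
  atom 11: O, bond orders sum to 2 (valence 2) → 0 H
  atom 12: C, bond orders sum to 4 (valence 4) → 0 H
  atom 13: C, bond orders sum to 4 (valence 4) → 0 H
  atom 14: N, bond orders sum to 1 (valence 3) → 2 H
  atom 15: O, bond orders sum to 2 (valence 2) → 0 H
  atom 16: C, bond orders sum to 3 (valence 4) → 1 H
  atom 17: Br (halogen, monovalent) → 0 H
  atom 18: C, bond orders sum to 2 (valence 4) → 2 H
  atom 19: C, bond orders sum to 4 (valence 4) → 0 H
  atom 20: O, bond orders sum to 2 (valence 2) → 0 H
  atom 21: O, bond orders sum to 2 (valence 2) → 0 H
  atom 22: C, bond orders sum to 1 (valence 4) → 3 H
Totals → C:13, H:16, Br:2, N:2, O:5.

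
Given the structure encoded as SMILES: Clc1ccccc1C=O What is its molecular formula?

C7H5ClO

Walk through each heavy atom and fill implicit hydrogens from standard valence (C 4, N 3, O 2, S 2, halogen 1); for lowercase aromatic atoms, an aromatic c carries 1 H when it has two neighbours and 0 H with three, and aromatic n carries 0 H:
  atom 1: Cl (halogen, monovalent) → 0 H
  atom 2: aromatic c, 3 neighbours → 0 H
  atom 3: aromatic c, 2 neighbours → 1 H
  atom 4: aromatic c, 2 neighbours → 1 H
  atom 5: aromatic c, 2 neighbours → 1 H
  atom 6: aromatic c, 2 neighbours → 1 H
  atom 7: aromatic c, 3 neighbours → 0 H
  atom 8: C, bond orders sum to 3 (valence 4) → 1 H
  atom 9: O, bond orders sum to 2 (valence 2) → 0 H
Totals → C:7, H:5, Cl:1, O:1.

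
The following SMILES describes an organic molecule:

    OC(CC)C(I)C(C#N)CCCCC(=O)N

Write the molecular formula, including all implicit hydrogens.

C11H19IN2O2

Walk through each heavy atom and fill implicit hydrogens from standard valence (C 4, N 3, O 2, S 2, halogen 1):
  atom 1: O, bond orders sum to 1 (valence 2) → 1 H
  atom 2: C, bond orders sum to 3 (valence 4) → 1 H
  atom 3: C, bond orders sum to 2 (valence 4) → 2 H
  atom 4: C, bond orders sum to 1 (valence 4) → 3 H
  atom 5: C, bond orders sum to 3 (valence 4) → 1 H
  atom 6: I (halogen, monovalent) → 0 H
  atom 7: C, bond orders sum to 3 (valence 4) → 1 H
  atom 8: C, bond orders sum to 4 (valence 4) → 0 H
  atom 9: N, bond orders sum to 3 (valence 3) → 0 H
  atom 10: C, bond orders sum to 2 (valence 4) → 2 H
  atom 11: C, bond orders sum to 2 (valence 4) → 2 H
  atom 12: C, bond orders sum to 2 (valence 4) → 2 H
  atom 13: C, bond orders sum to 2 (valence 4) → 2 H
  atom 14: C, bond orders sum to 4 (valence 4) → 0 H
  atom 15: O, bond orders sum to 2 (valence 2) → 0 H
  atom 16: N, bond orders sum to 1 (valence 3) → 2 H
Totals → C:11, H:19, I:1, N:2, O:2.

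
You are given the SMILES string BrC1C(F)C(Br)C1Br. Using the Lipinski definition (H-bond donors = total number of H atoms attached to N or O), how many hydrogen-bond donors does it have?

0

Donors: find every N or O and count the H atoms it carries.
  (no N or O atoms present)
Lipinski HBD = 0.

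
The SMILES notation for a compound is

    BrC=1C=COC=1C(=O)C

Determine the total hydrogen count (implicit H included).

5

Walk through each heavy atom and fill implicit hydrogens from standard valence (C 4, N 3, O 2, S 2, halogen 1):
  atom 1: Br (halogen, monovalent) → 0 H
  atom 2: C, bond orders sum to 4 (valence 4) → 0 H
  atom 3: C, bond orders sum to 3 (valence 4) → 1 H
  atom 4: C, bond orders sum to 3 (valence 4) → 1 H
  atom 5: O, bond orders sum to 2 (valence 2) → 0 H
  atom 6: C, bond orders sum to 4 (valence 4) → 0 H
  atom 7: C, bond orders sum to 4 (valence 4) → 0 H
  atom 8: O, bond orders sum to 2 (valence 2) → 0 H
  atom 9: C, bond orders sum to 1 (valence 4) → 3 H
Total hydrogens: 5.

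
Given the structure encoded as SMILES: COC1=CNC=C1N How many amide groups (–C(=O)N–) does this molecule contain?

0

Scan the SMILES for the amide motif — none present.
Groups that are present: 1 ether, 1 primary amine.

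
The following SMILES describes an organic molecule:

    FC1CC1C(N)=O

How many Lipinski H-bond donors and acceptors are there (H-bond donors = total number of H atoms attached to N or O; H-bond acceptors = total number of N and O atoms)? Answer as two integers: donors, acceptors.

2, 2

Donors: find every N or O and count the H atoms it carries.
  atom 6 (N): bond orders sum to 1 → 2 H
  atom 7 (O): bond orders sum to 2 → 0 H
Lipinski HBD = 2.
Acceptors: N atoms = 1, O atoms = 1 → HBA = 2.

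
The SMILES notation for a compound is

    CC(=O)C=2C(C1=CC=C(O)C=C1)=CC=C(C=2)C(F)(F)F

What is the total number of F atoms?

3

Scan the SMILES for F atoms (remember two-letter symbols like Cl and Br are single atoms).
Fluorine count: 3.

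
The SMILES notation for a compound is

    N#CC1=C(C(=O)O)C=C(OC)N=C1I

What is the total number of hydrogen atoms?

Walk through each heavy atom and fill implicit hydrogens from standard valence (C 4, N 3, O 2, S 2, halogen 1):
  atom 1: N, bond orders sum to 3 (valence 3) → 0 H
  atom 2: C, bond orders sum to 4 (valence 4) → 0 H
  atom 3: C, bond orders sum to 4 (valence 4) → 0 H
  atom 4: C, bond orders sum to 4 (valence 4) → 0 H
  atom 5: C, bond orders sum to 4 (valence 4) → 0 H
  atom 6: O, bond orders sum to 2 (valence 2) → 0 H
  atom 7: O, bond orders sum to 1 (valence 2) → 1 H
  atom 8: C, bond orders sum to 3 (valence 4) → 1 H
  atom 9: C, bond orders sum to 4 (valence 4) → 0 H
  atom 10: O, bond orders sum to 2 (valence 2) → 0 H
  atom 11: C, bond orders sum to 1 (valence 4) → 3 H
  atom 12: N, bond orders sum to 3 (valence 3) → 0 H
  atom 13: C, bond orders sum to 4 (valence 4) → 0 H
  atom 14: I (halogen, monovalent) → 0 H
Total hydrogens: 5.

5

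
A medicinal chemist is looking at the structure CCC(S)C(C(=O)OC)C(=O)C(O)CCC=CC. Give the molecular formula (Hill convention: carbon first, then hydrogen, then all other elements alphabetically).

C13H22O4S

Walk through each heavy atom and fill implicit hydrogens from standard valence (C 4, N 3, O 2, S 2, halogen 1):
  atom 1: C, bond orders sum to 1 (valence 4) → 3 H
  atom 2: C, bond orders sum to 2 (valence 4) → 2 H
  atom 3: C, bond orders sum to 3 (valence 4) → 1 H
  atom 4: S, bond orders sum to 1 (valence 2) → 1 H
  atom 5: C, bond orders sum to 3 (valence 4) → 1 H
  atom 6: C, bond orders sum to 4 (valence 4) → 0 H
  atom 7: O, bond orders sum to 2 (valence 2) → 0 H
  atom 8: O, bond orders sum to 2 (valence 2) → 0 H
  atom 9: C, bond orders sum to 1 (valence 4) → 3 H
  atom 10: C, bond orders sum to 4 (valence 4) → 0 H
  atom 11: O, bond orders sum to 2 (valence 2) → 0 H
  atom 12: C, bond orders sum to 3 (valence 4) → 1 H
  atom 13: O, bond orders sum to 1 (valence 2) → 1 H
  atom 14: C, bond orders sum to 2 (valence 4) → 2 H
  atom 15: C, bond orders sum to 2 (valence 4) → 2 H
  atom 16: C, bond orders sum to 3 (valence 4) → 1 H
  atom 17: C, bond orders sum to 3 (valence 4) → 1 H
  atom 18: C, bond orders sum to 1 (valence 4) → 3 H
Totals → C:13, H:22, O:4, S:1.
In Hill order: C13H22O4S.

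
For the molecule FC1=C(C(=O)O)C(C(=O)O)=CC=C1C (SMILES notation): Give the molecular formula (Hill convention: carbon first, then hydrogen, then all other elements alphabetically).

Walk through each heavy atom and fill implicit hydrogens from standard valence (C 4, N 3, O 2, S 2, halogen 1):
  atom 1: F (halogen, monovalent) → 0 H
  atom 2: C, bond orders sum to 4 (valence 4) → 0 H
  atom 3: C, bond orders sum to 4 (valence 4) → 0 H
  atom 4: C, bond orders sum to 4 (valence 4) → 0 H
  atom 5: O, bond orders sum to 2 (valence 2) → 0 H
  atom 6: O, bond orders sum to 1 (valence 2) → 1 H
  atom 7: C, bond orders sum to 4 (valence 4) → 0 H
  atom 8: C, bond orders sum to 4 (valence 4) → 0 H
  atom 9: O, bond orders sum to 2 (valence 2) → 0 H
  atom 10: O, bond orders sum to 1 (valence 2) → 1 H
  atom 11: C, bond orders sum to 3 (valence 4) → 1 H
  atom 12: C, bond orders sum to 3 (valence 4) → 1 H
  atom 13: C, bond orders sum to 4 (valence 4) → 0 H
  atom 14: C, bond orders sum to 1 (valence 4) → 3 H
Totals → C:9, H:7, F:1, O:4.
In Hill order: C9H7FO4.

C9H7FO4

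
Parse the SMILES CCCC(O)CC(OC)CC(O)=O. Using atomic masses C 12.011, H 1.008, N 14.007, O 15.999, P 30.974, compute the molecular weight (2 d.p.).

First, the molecular formula is C9H18O4 (counting implicit H from valence).
  C: 9 × 12.011 = 108.099
  H: 18 × 1.008 = 18.144
  O: 4 × 15.999 = 63.996
Sum: 9×12.011 + 18×1.008 + 4×15.999 = 190.239 → 190.24 g/mol.

190.24 g/mol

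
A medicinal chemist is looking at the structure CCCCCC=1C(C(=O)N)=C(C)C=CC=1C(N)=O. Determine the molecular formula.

C14H20N2O2

Walk through each heavy atom and fill implicit hydrogens from standard valence (C 4, N 3, O 2, S 2, halogen 1):
  atom 1: C, bond orders sum to 1 (valence 4) → 3 H
  atom 2: C, bond orders sum to 2 (valence 4) → 2 H
  atom 3: C, bond orders sum to 2 (valence 4) → 2 H
  atom 4: C, bond orders sum to 2 (valence 4) → 2 H
  atom 5: C, bond orders sum to 2 (valence 4) → 2 H
  atom 6: C, bond orders sum to 4 (valence 4) → 0 H
  atom 7: C, bond orders sum to 4 (valence 4) → 0 H
  atom 8: C, bond orders sum to 4 (valence 4) → 0 H
  atom 9: O, bond orders sum to 2 (valence 2) → 0 H
  atom 10: N, bond orders sum to 1 (valence 3) → 2 H
  atom 11: C, bond orders sum to 4 (valence 4) → 0 H
  atom 12: C, bond orders sum to 1 (valence 4) → 3 H
  atom 13: C, bond orders sum to 3 (valence 4) → 1 H
  atom 14: C, bond orders sum to 3 (valence 4) → 1 H
  atom 15: C, bond orders sum to 4 (valence 4) → 0 H
  atom 16: C, bond orders sum to 4 (valence 4) → 0 H
  atom 17: N, bond orders sum to 1 (valence 3) → 2 H
  atom 18: O, bond orders sum to 2 (valence 2) → 0 H
Totals → C:14, H:20, N:2, O:2.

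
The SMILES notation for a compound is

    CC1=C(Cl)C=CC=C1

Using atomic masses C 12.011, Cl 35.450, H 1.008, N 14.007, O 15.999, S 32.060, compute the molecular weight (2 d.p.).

126.58 g/mol

First, the molecular formula is C7H7Cl (counting implicit H from valence).
  C: 7 × 12.011 = 84.077
  Cl: 1 × 35.450 = 35.450
  H: 7 × 1.008 = 7.056
Sum: 7×12.011 + 1×35.450 + 7×1.008 = 126.583 → 126.58 g/mol.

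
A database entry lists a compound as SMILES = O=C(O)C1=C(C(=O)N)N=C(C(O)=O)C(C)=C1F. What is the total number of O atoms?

5

Scan the SMILES for O atoms (remember two-letter symbols like Cl and Br are single atoms).
Oxygen count: 5.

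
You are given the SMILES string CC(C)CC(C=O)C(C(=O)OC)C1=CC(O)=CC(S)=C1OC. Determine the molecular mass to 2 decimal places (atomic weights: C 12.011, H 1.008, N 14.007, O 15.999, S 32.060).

First, the molecular formula is C16H22O5S (counting implicit H from valence).
  C: 16 × 12.011 = 192.176
  H: 22 × 1.008 = 22.176
  O: 5 × 15.999 = 79.995
  S: 1 × 32.060 = 32.060
Sum: 16×12.011 + 22×1.008 + 5×15.999 + 1×32.060 = 326.407 → 326.41 g/mol.

326.41 g/mol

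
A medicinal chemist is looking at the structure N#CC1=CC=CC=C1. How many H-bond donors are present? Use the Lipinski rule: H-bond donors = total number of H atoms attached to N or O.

0

Donors: find every N or O and count the H atoms it carries.
  atom 1 (N): bond orders sum to 3 → 0 H
Lipinski HBD = 0.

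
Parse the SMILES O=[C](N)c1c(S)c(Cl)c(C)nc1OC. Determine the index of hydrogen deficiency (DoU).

5

Molecular formula: C8H9ClN2O2S.
DoU = (2C + 2 + N − H − X) / 2, where X is the halogen count and O/S are ignored.
    = (2·8 + 2 + 2 − 9 − 1) / 2 = 10 / 2 = 5.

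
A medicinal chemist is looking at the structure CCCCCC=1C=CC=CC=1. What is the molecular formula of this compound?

Walk through each heavy atom and fill implicit hydrogens from standard valence (C 4, N 3, O 2, S 2, halogen 1):
  atom 1: C, bond orders sum to 1 (valence 4) → 3 H
  atom 2: C, bond orders sum to 2 (valence 4) → 2 H
  atom 3: C, bond orders sum to 2 (valence 4) → 2 H
  atom 4: C, bond orders sum to 2 (valence 4) → 2 H
  atom 5: C, bond orders sum to 2 (valence 4) → 2 H
  atom 6: C, bond orders sum to 4 (valence 4) → 0 H
  atom 7: C, bond orders sum to 3 (valence 4) → 1 H
  atom 8: C, bond orders sum to 3 (valence 4) → 1 H
  atom 9: C, bond orders sum to 3 (valence 4) → 1 H
  atom 10: C, bond orders sum to 3 (valence 4) → 1 H
  atom 11: C, bond orders sum to 3 (valence 4) → 1 H
Totals → C:11, H:16.

C11H16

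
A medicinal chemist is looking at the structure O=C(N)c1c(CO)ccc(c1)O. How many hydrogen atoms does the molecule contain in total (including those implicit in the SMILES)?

9

Walk through each heavy atom and fill implicit hydrogens from standard valence (C 4, N 3, O 2, S 2, halogen 1); for lowercase aromatic atoms, an aromatic c carries 1 H when it has two neighbours and 0 H with three, and aromatic n carries 0 H:
  atom 1: O, bond orders sum to 2 (valence 2) → 0 H
  atom 2: C, bond orders sum to 4 (valence 4) → 0 H
  atom 3: N, bond orders sum to 1 (valence 3) → 2 H
  atom 4: aromatic c, 3 neighbours → 0 H
  atom 5: aromatic c, 3 neighbours → 0 H
  atom 6: C, bond orders sum to 2 (valence 4) → 2 H
  atom 7: O, bond orders sum to 1 (valence 2) → 1 H
  atom 8: aromatic c, 2 neighbours → 1 H
  atom 9: aromatic c, 2 neighbours → 1 H
  atom 10: aromatic c, 3 neighbours → 0 H
  atom 11: aromatic c, 2 neighbours → 1 H
  atom 12: O, bond orders sum to 1 (valence 2) → 1 H
Total hydrogens: 9.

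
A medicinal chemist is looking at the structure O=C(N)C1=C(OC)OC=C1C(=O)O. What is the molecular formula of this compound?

C7H7NO5

Walk through each heavy atom and fill implicit hydrogens from standard valence (C 4, N 3, O 2, S 2, halogen 1):
  atom 1: O, bond orders sum to 2 (valence 2) → 0 H
  atom 2: C, bond orders sum to 4 (valence 4) → 0 H
  atom 3: N, bond orders sum to 1 (valence 3) → 2 H
  atom 4: C, bond orders sum to 4 (valence 4) → 0 H
  atom 5: C, bond orders sum to 4 (valence 4) → 0 H
  atom 6: O, bond orders sum to 2 (valence 2) → 0 H
  atom 7: C, bond orders sum to 1 (valence 4) → 3 H
  atom 8: O, bond orders sum to 2 (valence 2) → 0 H
  atom 9: C, bond orders sum to 3 (valence 4) → 1 H
  atom 10: C, bond orders sum to 4 (valence 4) → 0 H
  atom 11: C, bond orders sum to 4 (valence 4) → 0 H
  atom 12: O, bond orders sum to 2 (valence 2) → 0 H
  atom 13: O, bond orders sum to 1 (valence 2) → 1 H
Totals → C:7, H:7, N:1, O:5.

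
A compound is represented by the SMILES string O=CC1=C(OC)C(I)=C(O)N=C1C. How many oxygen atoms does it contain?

Scan the SMILES for O atoms (remember two-letter symbols like Cl and Br are single atoms).
Oxygen count: 3.

3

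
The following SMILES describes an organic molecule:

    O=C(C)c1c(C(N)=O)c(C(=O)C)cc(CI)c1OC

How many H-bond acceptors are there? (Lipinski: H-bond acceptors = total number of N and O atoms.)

5

N atoms: 1; O atoms: 4.
Lipinski HBA = 1 + 4 = 5.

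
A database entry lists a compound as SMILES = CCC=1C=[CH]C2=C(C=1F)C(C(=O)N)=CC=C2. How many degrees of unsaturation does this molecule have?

Degree of unsaturation = (number of rings) + (number of π bonds).
Ring closures in the SMILES: 2.
π bonds: 6 double bonds (each 1 DoU) → 6 DoU from unsaturation.
Total DoU = 2 + 6 = 8.

8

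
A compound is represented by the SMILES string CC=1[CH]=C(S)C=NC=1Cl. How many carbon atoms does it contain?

Count every carbon token in the SMILES (each C, including those in ring-closure positions and inside branches).
Carbon count: 6.

6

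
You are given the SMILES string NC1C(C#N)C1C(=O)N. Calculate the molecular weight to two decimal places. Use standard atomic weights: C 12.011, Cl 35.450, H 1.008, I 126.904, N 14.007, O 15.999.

125.13 g/mol

First, the molecular formula is C5H7N3O (counting implicit H from valence).
  C: 5 × 12.011 = 60.055
  H: 7 × 1.008 = 7.056
  N: 3 × 14.007 = 42.021
  O: 1 × 15.999 = 15.999
Sum: 5×12.011 + 7×1.008 + 3×14.007 + 1×15.999 = 125.131 → 125.13 g/mol.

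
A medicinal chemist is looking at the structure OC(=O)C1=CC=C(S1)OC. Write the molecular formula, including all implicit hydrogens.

Walk through each heavy atom and fill implicit hydrogens from standard valence (C 4, N 3, O 2, S 2, halogen 1):
  atom 1: O, bond orders sum to 1 (valence 2) → 1 H
  atom 2: C, bond orders sum to 4 (valence 4) → 0 H
  atom 3: O, bond orders sum to 2 (valence 2) → 0 H
  atom 4: C, bond orders sum to 4 (valence 4) → 0 H
  atom 5: C, bond orders sum to 3 (valence 4) → 1 H
  atom 6: C, bond orders sum to 3 (valence 4) → 1 H
  atom 7: C, bond orders sum to 4 (valence 4) → 0 H
  atom 8: S, bond orders sum to 2 (valence 2) → 0 H
  atom 9: O, bond orders sum to 2 (valence 2) → 0 H
  atom 10: C, bond orders sum to 1 (valence 4) → 3 H
Totals → C:6, H:6, O:3, S:1.

C6H6O3S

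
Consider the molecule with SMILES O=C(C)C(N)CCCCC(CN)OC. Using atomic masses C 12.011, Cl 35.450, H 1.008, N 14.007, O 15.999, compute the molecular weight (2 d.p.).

202.30 g/mol

First, the molecular formula is C10H22N2O2 (counting implicit H from valence).
  C: 10 × 12.011 = 120.110
  H: 22 × 1.008 = 22.176
  N: 2 × 14.007 = 28.014
  O: 2 × 15.999 = 31.998
Sum: 10×12.011 + 22×1.008 + 2×14.007 + 2×15.999 = 202.298 → 202.30 g/mol.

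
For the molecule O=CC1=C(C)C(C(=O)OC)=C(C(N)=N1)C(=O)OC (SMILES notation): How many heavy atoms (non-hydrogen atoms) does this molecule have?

18

Every atom symbol written in the SMILES (organic subset) is one heavy atom; implicit H are not written.
Heavy atoms by element → C:11, N:2, O:5.
Total: 18.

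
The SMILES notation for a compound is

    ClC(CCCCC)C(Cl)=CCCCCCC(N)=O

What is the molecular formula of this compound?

Walk through each heavy atom and fill implicit hydrogens from standard valence (C 4, N 3, O 2, S 2, halogen 1):
  atom 1: Cl (halogen, monovalent) → 0 H
  atom 2: C, bond orders sum to 3 (valence 4) → 1 H
  atom 3: C, bond orders sum to 2 (valence 4) → 2 H
  atom 4: C, bond orders sum to 2 (valence 4) → 2 H
  atom 5: C, bond orders sum to 2 (valence 4) → 2 H
  atom 6: C, bond orders sum to 2 (valence 4) → 2 H
  atom 7: C, bond orders sum to 1 (valence 4) → 3 H
  atom 8: C, bond orders sum to 4 (valence 4) → 0 H
  atom 9: Cl (halogen, monovalent) → 0 H
  atom 10: C, bond orders sum to 3 (valence 4) → 1 H
  atom 11: C, bond orders sum to 2 (valence 4) → 2 H
  atom 12: C, bond orders sum to 2 (valence 4) → 2 H
  atom 13: C, bond orders sum to 2 (valence 4) → 2 H
  atom 14: C, bond orders sum to 2 (valence 4) → 2 H
  atom 15: C, bond orders sum to 2 (valence 4) → 2 H
  atom 16: C, bond orders sum to 4 (valence 4) → 0 H
  atom 17: N, bond orders sum to 1 (valence 3) → 2 H
  atom 18: O, bond orders sum to 2 (valence 2) → 0 H
Totals → C:14, H:25, Cl:2, N:1, O:1.

C14H25Cl2NO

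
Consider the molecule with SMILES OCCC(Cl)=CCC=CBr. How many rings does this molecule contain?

0

In SMILES, each pair of matching ring-closure digits denotes one ring-closing bond; the number of such bonds equals the number of independent rings.
Ring-closure bonds here: 0.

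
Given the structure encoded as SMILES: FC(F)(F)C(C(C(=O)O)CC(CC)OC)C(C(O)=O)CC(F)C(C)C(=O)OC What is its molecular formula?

Walk through each heavy atom and fill implicit hydrogens from standard valence (C 4, N 3, O 2, S 2, halogen 1):
  atom 1: F (halogen, monovalent) → 0 H
  atom 2: C, bond orders sum to 4 (valence 4) → 0 H
  atom 3: F (halogen, monovalent) → 0 H
  atom 4: F (halogen, monovalent) → 0 H
  atom 5: C, bond orders sum to 3 (valence 4) → 1 H
  atom 6: C, bond orders sum to 3 (valence 4) → 1 H
  atom 7: C, bond orders sum to 4 (valence 4) → 0 H
  atom 8: O, bond orders sum to 2 (valence 2) → 0 H
  atom 9: O, bond orders sum to 1 (valence 2) → 1 H
  atom 10: C, bond orders sum to 2 (valence 4) → 2 H
  atom 11: C, bond orders sum to 3 (valence 4) → 1 H
  atom 12: C, bond orders sum to 2 (valence 4) → 2 H
  atom 13: C, bond orders sum to 1 (valence 4) → 3 H
  atom 14: O, bond orders sum to 2 (valence 2) → 0 H
  atom 15: C, bond orders sum to 1 (valence 4) → 3 H
  atom 16: C, bond orders sum to 3 (valence 4) → 1 H
  atom 17: C, bond orders sum to 4 (valence 4) → 0 H
  atom 18: O, bond orders sum to 1 (valence 2) → 1 H
  atom 19: O, bond orders sum to 2 (valence 2) → 0 H
  atom 20: C, bond orders sum to 2 (valence 4) → 2 H
  atom 21: C, bond orders sum to 3 (valence 4) → 1 H
  atom 22: F (halogen, monovalent) → 0 H
  atom 23: C, bond orders sum to 3 (valence 4) → 1 H
  atom 24: C, bond orders sum to 1 (valence 4) → 3 H
  atom 25: C, bond orders sum to 4 (valence 4) → 0 H
  atom 26: O, bond orders sum to 2 (valence 2) → 0 H
  atom 27: O, bond orders sum to 2 (valence 2) → 0 H
  atom 28: C, bond orders sum to 1 (valence 4) → 3 H
Totals → C:17, H:26, F:4, O:7.

C17H26F4O7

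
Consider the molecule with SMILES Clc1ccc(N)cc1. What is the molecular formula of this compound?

Walk through each heavy atom and fill implicit hydrogens from standard valence (C 4, N 3, O 2, S 2, halogen 1); for lowercase aromatic atoms, an aromatic c carries 1 H when it has two neighbours and 0 H with three, and aromatic n carries 0 H:
  atom 1: Cl (halogen, monovalent) → 0 H
  atom 2: aromatic c, 3 neighbours → 0 H
  atom 3: aromatic c, 2 neighbours → 1 H
  atom 4: aromatic c, 2 neighbours → 1 H
  atom 5: aromatic c, 3 neighbours → 0 H
  atom 6: N, bond orders sum to 1 (valence 3) → 2 H
  atom 7: aromatic c, 2 neighbours → 1 H
  atom 8: aromatic c, 2 neighbours → 1 H
Totals → C:6, H:6, Cl:1, N:1.

C6H6ClN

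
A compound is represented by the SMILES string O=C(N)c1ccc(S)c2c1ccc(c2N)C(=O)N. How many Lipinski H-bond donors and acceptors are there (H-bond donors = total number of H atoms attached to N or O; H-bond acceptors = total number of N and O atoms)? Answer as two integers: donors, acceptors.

Donors: find every N or O and count the H atoms it carries.
  atom 1 (O): bond orders sum to 2 → 0 H
  atom 3 (N): bond orders sum to 1 → 2 H
  atom 15 (N): bond orders sum to 1 → 2 H
  atom 17 (O): bond orders sum to 2 → 0 H
  atom 18 (N): bond orders sum to 1 → 2 H
Lipinski HBD = 6.
Acceptors: N atoms = 3, O atoms = 2 → HBA = 5.

6, 5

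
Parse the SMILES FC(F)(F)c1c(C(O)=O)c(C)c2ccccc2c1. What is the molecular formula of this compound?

Walk through each heavy atom and fill implicit hydrogens from standard valence (C 4, N 3, O 2, S 2, halogen 1); for lowercase aromatic atoms, an aromatic c carries 1 H when it has two neighbours and 0 H with three, and aromatic n carries 0 H:
  atom 1: F (halogen, monovalent) → 0 H
  atom 2: C, bond orders sum to 4 (valence 4) → 0 H
  atom 3: F (halogen, monovalent) → 0 H
  atom 4: F (halogen, monovalent) → 0 H
  atom 5: aromatic c, 3 neighbours → 0 H
  atom 6: aromatic c, 3 neighbours → 0 H
  atom 7: C, bond orders sum to 4 (valence 4) → 0 H
  atom 8: O, bond orders sum to 1 (valence 2) → 1 H
  atom 9: O, bond orders sum to 2 (valence 2) → 0 H
  atom 10: aromatic c, 3 neighbours → 0 H
  atom 11: C, bond orders sum to 1 (valence 4) → 3 H
  atom 12: aromatic c, 3 neighbours → 0 H
  atom 13: aromatic c, 2 neighbours → 1 H
  atom 14: aromatic c, 2 neighbours → 1 H
  atom 15: aromatic c, 2 neighbours → 1 H
  atom 16: aromatic c, 2 neighbours → 1 H
  atom 17: aromatic c, 3 neighbours → 0 H
  atom 18: aromatic c, 2 neighbours → 1 H
Totals → C:13, H:9, F:3, O:2.

C13H9F3O2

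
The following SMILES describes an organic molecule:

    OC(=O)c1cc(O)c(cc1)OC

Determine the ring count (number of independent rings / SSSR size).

In SMILES, each pair of matching ring-closure digits denotes one ring-closing bond; the number of such bonds equals the number of independent rings.
Ring-closure bonds here: 1.

1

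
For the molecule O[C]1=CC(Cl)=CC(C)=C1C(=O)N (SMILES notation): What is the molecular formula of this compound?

Walk through each heavy atom and fill implicit hydrogens from standard valence (C 4, N 3, O 2, S 2, halogen 1):
  atom 1: O, bond orders sum to 1 (valence 2) → 1 H
  atom 2: C with explicit H count 0
  atom 3: C, bond orders sum to 3 (valence 4) → 1 H
  atom 4: C, bond orders sum to 4 (valence 4) → 0 H
  atom 5: Cl (halogen, monovalent) → 0 H
  atom 6: C, bond orders sum to 3 (valence 4) → 1 H
  atom 7: C, bond orders sum to 4 (valence 4) → 0 H
  atom 8: C, bond orders sum to 1 (valence 4) → 3 H
  atom 9: C, bond orders sum to 4 (valence 4) → 0 H
  atom 10: C, bond orders sum to 4 (valence 4) → 0 H
  atom 11: O, bond orders sum to 2 (valence 2) → 0 H
  atom 12: N, bond orders sum to 1 (valence 3) → 2 H
Totals → C:8, H:8, Cl:1, N:1, O:2.

C8H8ClNO2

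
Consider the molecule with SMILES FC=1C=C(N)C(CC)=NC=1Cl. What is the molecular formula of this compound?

C7H8ClFN2

Walk through each heavy atom and fill implicit hydrogens from standard valence (C 4, N 3, O 2, S 2, halogen 1):
  atom 1: F (halogen, monovalent) → 0 H
  atom 2: C, bond orders sum to 4 (valence 4) → 0 H
  atom 3: C, bond orders sum to 3 (valence 4) → 1 H
  atom 4: C, bond orders sum to 4 (valence 4) → 0 H
  atom 5: N, bond orders sum to 1 (valence 3) → 2 H
  atom 6: C, bond orders sum to 4 (valence 4) → 0 H
  atom 7: C, bond orders sum to 2 (valence 4) → 2 H
  atom 8: C, bond orders sum to 1 (valence 4) → 3 H
  atom 9: N, bond orders sum to 3 (valence 3) → 0 H
  atom 10: C, bond orders sum to 4 (valence 4) → 0 H
  atom 11: Cl (halogen, monovalent) → 0 H
Totals → C:7, H:8, Cl:1, F:1, N:2.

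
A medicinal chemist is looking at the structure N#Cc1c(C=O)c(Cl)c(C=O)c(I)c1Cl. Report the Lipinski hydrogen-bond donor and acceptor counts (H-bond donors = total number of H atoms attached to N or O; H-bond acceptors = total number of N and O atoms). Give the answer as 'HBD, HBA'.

Donors: find every N or O and count the H atoms it carries.
  atom 1 (N): bond orders sum to 3 → 0 H
  atom 6 (O): bond orders sum to 2 → 0 H
  atom 11 (O): bond orders sum to 2 → 0 H
Lipinski HBD = 0.
Acceptors: N atoms = 1, O atoms = 2 → HBA = 3.

0, 3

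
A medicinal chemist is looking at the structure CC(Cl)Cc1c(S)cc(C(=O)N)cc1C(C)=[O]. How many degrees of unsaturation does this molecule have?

6

Molecular formula: C12H14ClNO2S.
DoU = (2C + 2 + N − H − X) / 2, where X is the halogen count and O/S are ignored.
    = (2·12 + 2 + 1 − 14 − 1) / 2 = 12 / 2 = 6.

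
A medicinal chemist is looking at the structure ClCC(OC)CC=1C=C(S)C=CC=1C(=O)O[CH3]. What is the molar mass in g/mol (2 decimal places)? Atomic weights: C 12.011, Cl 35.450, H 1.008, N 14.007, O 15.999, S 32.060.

274.76 g/mol

First, the molecular formula is C12H15ClO3S (counting implicit H from valence).
  C: 12 × 12.011 = 144.132
  Cl: 1 × 35.450 = 35.450
  H: 15 × 1.008 = 15.120
  O: 3 × 15.999 = 47.997
  S: 1 × 32.060 = 32.060
Sum: 12×12.011 + 1×35.450 + 15×1.008 + 3×15.999 + 1×32.060 = 274.759 → 274.76 g/mol.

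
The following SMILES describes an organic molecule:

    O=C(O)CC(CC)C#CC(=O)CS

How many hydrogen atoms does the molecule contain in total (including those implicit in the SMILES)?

Walk through each heavy atom and fill implicit hydrogens from standard valence (C 4, N 3, O 2, S 2, halogen 1):
  atom 1: O, bond orders sum to 2 (valence 2) → 0 H
  atom 2: C, bond orders sum to 4 (valence 4) → 0 H
  atom 3: O, bond orders sum to 1 (valence 2) → 1 H
  atom 4: C, bond orders sum to 2 (valence 4) → 2 H
  atom 5: C, bond orders sum to 3 (valence 4) → 1 H
  atom 6: C, bond orders sum to 2 (valence 4) → 2 H
  atom 7: C, bond orders sum to 1 (valence 4) → 3 H
  atom 8: C, bond orders sum to 4 (valence 4) → 0 H
  atom 9: C, bond orders sum to 4 (valence 4) → 0 H
  atom 10: C, bond orders sum to 4 (valence 4) → 0 H
  atom 11: O, bond orders sum to 2 (valence 2) → 0 H
  atom 12: C, bond orders sum to 2 (valence 4) → 2 H
  atom 13: S, bond orders sum to 1 (valence 2) → 1 H
Total hydrogens: 12.

12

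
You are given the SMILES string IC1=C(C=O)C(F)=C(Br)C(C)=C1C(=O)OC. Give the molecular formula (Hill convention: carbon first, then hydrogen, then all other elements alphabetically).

Walk through each heavy atom and fill implicit hydrogens from standard valence (C 4, N 3, O 2, S 2, halogen 1):
  atom 1: I (halogen, monovalent) → 0 H
  atom 2: C, bond orders sum to 4 (valence 4) → 0 H
  atom 3: C, bond orders sum to 4 (valence 4) → 0 H
  atom 4: C, bond orders sum to 3 (valence 4) → 1 H
  atom 5: O, bond orders sum to 2 (valence 2) → 0 H
  atom 6: C, bond orders sum to 4 (valence 4) → 0 H
  atom 7: F (halogen, monovalent) → 0 H
  atom 8: C, bond orders sum to 4 (valence 4) → 0 H
  atom 9: Br (halogen, monovalent) → 0 H
  atom 10: C, bond orders sum to 4 (valence 4) → 0 H
  atom 11: C, bond orders sum to 1 (valence 4) → 3 H
  atom 12: C, bond orders sum to 4 (valence 4) → 0 H
  atom 13: C, bond orders sum to 4 (valence 4) → 0 H
  atom 14: O, bond orders sum to 2 (valence 2) → 0 H
  atom 15: O, bond orders sum to 2 (valence 2) → 0 H
  atom 16: C, bond orders sum to 1 (valence 4) → 3 H
Totals → C:10, H:7, Br:1, F:1, I:1, O:3.

C10H7BrFIO3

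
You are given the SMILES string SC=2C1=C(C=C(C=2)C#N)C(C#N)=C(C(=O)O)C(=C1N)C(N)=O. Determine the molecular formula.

Walk through each heavy atom and fill implicit hydrogens from standard valence (C 4, N 3, O 2, S 2, halogen 1):
  atom 1: S, bond orders sum to 1 (valence 2) → 1 H
  atom 2: C, bond orders sum to 4 (valence 4) → 0 H
  atom 3: C, bond orders sum to 4 (valence 4) → 0 H
  atom 4: C, bond orders sum to 4 (valence 4) → 0 H
  atom 5: C, bond orders sum to 3 (valence 4) → 1 H
  atom 6: C, bond orders sum to 4 (valence 4) → 0 H
  atom 7: C, bond orders sum to 3 (valence 4) → 1 H
  atom 8: C, bond orders sum to 4 (valence 4) → 0 H
  atom 9: N, bond orders sum to 3 (valence 3) → 0 H
  atom 10: C, bond orders sum to 4 (valence 4) → 0 H
  atom 11: C, bond orders sum to 4 (valence 4) → 0 H
  atom 12: N, bond orders sum to 3 (valence 3) → 0 H
  atom 13: C, bond orders sum to 4 (valence 4) → 0 H
  atom 14: C, bond orders sum to 4 (valence 4) → 0 H
  atom 15: O, bond orders sum to 2 (valence 2) → 0 H
  atom 16: O, bond orders sum to 1 (valence 2) → 1 H
  atom 17: C, bond orders sum to 4 (valence 4) → 0 H
  atom 18: C, bond orders sum to 4 (valence 4) → 0 H
  atom 19: N, bond orders sum to 1 (valence 3) → 2 H
  atom 20: C, bond orders sum to 4 (valence 4) → 0 H
  atom 21: N, bond orders sum to 1 (valence 3) → 2 H
  atom 22: O, bond orders sum to 2 (valence 2) → 0 H
Totals → C:14, H:8, N:4, O:3, S:1.
In Hill order: C14H8N4O3S.

C14H8N4O3S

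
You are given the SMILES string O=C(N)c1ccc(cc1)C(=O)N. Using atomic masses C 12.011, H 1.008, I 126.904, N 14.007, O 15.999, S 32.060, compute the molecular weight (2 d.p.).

First, the molecular formula is C8H8N2O2 (counting implicit H from valence).
  C: 8 × 12.011 = 96.088
  H: 8 × 1.008 = 8.064
  N: 2 × 14.007 = 28.014
  O: 2 × 15.999 = 31.998
Sum: 8×12.011 + 8×1.008 + 2×14.007 + 2×15.999 = 164.164 → 164.16 g/mol.

164.16 g/mol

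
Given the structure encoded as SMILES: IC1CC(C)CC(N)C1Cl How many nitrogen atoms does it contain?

Scan the SMILES for N atoms (remember two-letter symbols like Cl and Br are single atoms).
Nitrogen count: 1.

1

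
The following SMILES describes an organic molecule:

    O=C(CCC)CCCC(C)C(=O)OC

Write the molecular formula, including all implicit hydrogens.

Walk through each heavy atom and fill implicit hydrogens from standard valence (C 4, N 3, O 2, S 2, halogen 1):
  atom 1: O, bond orders sum to 2 (valence 2) → 0 H
  atom 2: C, bond orders sum to 4 (valence 4) → 0 H
  atom 3: C, bond orders sum to 2 (valence 4) → 2 H
  atom 4: C, bond orders sum to 2 (valence 4) → 2 H
  atom 5: C, bond orders sum to 1 (valence 4) → 3 H
  atom 6: C, bond orders sum to 2 (valence 4) → 2 H
  atom 7: C, bond orders sum to 2 (valence 4) → 2 H
  atom 8: C, bond orders sum to 2 (valence 4) → 2 H
  atom 9: C, bond orders sum to 3 (valence 4) → 1 H
  atom 10: C, bond orders sum to 1 (valence 4) → 3 H
  atom 11: C, bond orders sum to 4 (valence 4) → 0 H
  atom 12: O, bond orders sum to 2 (valence 2) → 0 H
  atom 13: O, bond orders sum to 2 (valence 2) → 0 H
  atom 14: C, bond orders sum to 1 (valence 4) → 3 H
Totals → C:11, H:20, O:3.
In Hill order: C11H20O3.

C11H20O3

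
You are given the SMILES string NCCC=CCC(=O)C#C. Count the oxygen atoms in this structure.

Scan the SMILES for O atoms (remember two-letter symbols like Cl and Br are single atoms).
Oxygen count: 1.

1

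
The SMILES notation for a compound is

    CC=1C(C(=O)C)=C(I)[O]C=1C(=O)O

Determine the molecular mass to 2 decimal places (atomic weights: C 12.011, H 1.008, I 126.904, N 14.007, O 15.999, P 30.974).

294.04 g/mol

First, the molecular formula is C8H7IO4 (counting implicit H from valence).
  C: 8 × 12.011 = 96.088
  H: 7 × 1.008 = 7.056
  I: 1 × 126.904 = 126.904
  O: 4 × 15.999 = 63.996
Sum: 8×12.011 + 7×1.008 + 1×126.904 + 4×15.999 = 294.044 → 294.04 g/mol.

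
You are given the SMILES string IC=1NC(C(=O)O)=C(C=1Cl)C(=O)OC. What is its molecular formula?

Walk through each heavy atom and fill implicit hydrogens from standard valence (C 4, N 3, O 2, S 2, halogen 1):
  atom 1: I (halogen, monovalent) → 0 H
  atom 2: C, bond orders sum to 4 (valence 4) → 0 H
  atom 3: N, bond orders sum to 2 (valence 3) → 1 H
  atom 4: C, bond orders sum to 4 (valence 4) → 0 H
  atom 5: C, bond orders sum to 4 (valence 4) → 0 H
  atom 6: O, bond orders sum to 2 (valence 2) → 0 H
  atom 7: O, bond orders sum to 1 (valence 2) → 1 H
  atom 8: C, bond orders sum to 4 (valence 4) → 0 H
  atom 9: C, bond orders sum to 4 (valence 4) → 0 H
  atom 10: Cl (halogen, monovalent) → 0 H
  atom 11: C, bond orders sum to 4 (valence 4) → 0 H
  atom 12: O, bond orders sum to 2 (valence 2) → 0 H
  atom 13: O, bond orders sum to 2 (valence 2) → 0 H
  atom 14: C, bond orders sum to 1 (valence 4) → 3 H
Totals → C:7, H:5, Cl:1, I:1, N:1, O:4.

C7H5ClINO4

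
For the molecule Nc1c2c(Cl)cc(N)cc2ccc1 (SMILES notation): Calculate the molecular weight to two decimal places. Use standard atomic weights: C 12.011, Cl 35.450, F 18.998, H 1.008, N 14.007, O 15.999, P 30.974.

First, the molecular formula is C10H9ClN2 (counting implicit H from valence).
  C: 10 × 12.011 = 120.110
  Cl: 1 × 35.450 = 35.450
  H: 9 × 1.008 = 9.072
  N: 2 × 14.007 = 28.014
Sum: 10×12.011 + 1×35.450 + 9×1.008 + 2×14.007 = 192.646 → 192.65 g/mol.

192.65 g/mol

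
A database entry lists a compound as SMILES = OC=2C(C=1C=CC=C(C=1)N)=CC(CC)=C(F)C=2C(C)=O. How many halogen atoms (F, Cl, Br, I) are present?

Halogen atoms appear at heavy-atom position 16 (1×F).
Other groups present: 1 hydroxyl, 1 ketone, 1 primary amine.
Halogen count: 1.

1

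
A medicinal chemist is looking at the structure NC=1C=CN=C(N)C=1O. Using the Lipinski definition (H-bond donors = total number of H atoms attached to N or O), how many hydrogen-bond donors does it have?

Donors: find every N or O and count the H atoms it carries.
  atom 1 (N): bond orders sum to 1 → 2 H
  atom 5 (N): bond orders sum to 3 → 0 H
  atom 7 (N): bond orders sum to 1 → 2 H
  atom 9 (O): bond orders sum to 1 → 1 H
Lipinski HBD = 5.

5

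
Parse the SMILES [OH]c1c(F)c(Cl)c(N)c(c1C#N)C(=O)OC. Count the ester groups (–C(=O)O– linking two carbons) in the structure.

The ester motif appears at heavy-atom position 13 in the SMILES.
Other groups present: 1 hydroxyl, 1 nitrile, 1 primary amine.
Ester count: 1.

1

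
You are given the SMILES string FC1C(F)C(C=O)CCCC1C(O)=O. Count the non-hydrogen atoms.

14

Every atom symbol written in the SMILES (organic subset) is one heavy atom; implicit H are not written.
Heavy atoms by element → C:9, F:2, O:3.
Total: 14.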